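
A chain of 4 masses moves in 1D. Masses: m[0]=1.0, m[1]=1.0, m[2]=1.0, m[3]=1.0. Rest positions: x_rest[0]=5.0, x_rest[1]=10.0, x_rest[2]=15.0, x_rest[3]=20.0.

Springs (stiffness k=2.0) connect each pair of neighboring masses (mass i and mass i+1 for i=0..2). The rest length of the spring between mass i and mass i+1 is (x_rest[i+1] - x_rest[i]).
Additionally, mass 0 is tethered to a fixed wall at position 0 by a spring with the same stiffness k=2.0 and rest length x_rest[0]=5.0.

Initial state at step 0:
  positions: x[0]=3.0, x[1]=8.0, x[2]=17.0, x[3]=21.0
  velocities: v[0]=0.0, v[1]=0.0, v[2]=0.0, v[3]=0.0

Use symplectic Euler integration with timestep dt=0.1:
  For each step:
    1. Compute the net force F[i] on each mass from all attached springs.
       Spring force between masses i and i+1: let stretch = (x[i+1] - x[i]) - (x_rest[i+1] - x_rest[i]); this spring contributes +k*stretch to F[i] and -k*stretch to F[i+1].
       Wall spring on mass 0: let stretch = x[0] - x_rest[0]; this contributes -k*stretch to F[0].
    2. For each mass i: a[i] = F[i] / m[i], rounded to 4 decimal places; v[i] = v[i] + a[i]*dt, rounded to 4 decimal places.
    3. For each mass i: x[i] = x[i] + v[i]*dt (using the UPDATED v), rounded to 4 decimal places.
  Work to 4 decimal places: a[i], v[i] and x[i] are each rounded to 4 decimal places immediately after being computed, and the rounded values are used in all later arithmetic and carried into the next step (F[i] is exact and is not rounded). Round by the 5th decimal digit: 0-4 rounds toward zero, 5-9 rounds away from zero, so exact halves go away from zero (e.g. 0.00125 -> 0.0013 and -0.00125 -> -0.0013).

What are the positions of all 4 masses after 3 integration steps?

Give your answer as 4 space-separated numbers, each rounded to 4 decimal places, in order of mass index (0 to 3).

Step 0: x=[3.0000 8.0000 17.0000 21.0000] v=[0.0000 0.0000 0.0000 0.0000]
Step 1: x=[3.0400 8.0800 16.9000 21.0200] v=[0.4000 0.8000 -1.0000 0.2000]
Step 2: x=[3.1200 8.2356 16.7060 21.0576] v=[0.8000 1.5560 -1.9400 0.3760]
Step 3: x=[3.2399 8.4583 16.4296 21.1082] v=[1.1991 2.2270 -2.7638 0.5057]

Answer: 3.2399 8.4583 16.4296 21.1082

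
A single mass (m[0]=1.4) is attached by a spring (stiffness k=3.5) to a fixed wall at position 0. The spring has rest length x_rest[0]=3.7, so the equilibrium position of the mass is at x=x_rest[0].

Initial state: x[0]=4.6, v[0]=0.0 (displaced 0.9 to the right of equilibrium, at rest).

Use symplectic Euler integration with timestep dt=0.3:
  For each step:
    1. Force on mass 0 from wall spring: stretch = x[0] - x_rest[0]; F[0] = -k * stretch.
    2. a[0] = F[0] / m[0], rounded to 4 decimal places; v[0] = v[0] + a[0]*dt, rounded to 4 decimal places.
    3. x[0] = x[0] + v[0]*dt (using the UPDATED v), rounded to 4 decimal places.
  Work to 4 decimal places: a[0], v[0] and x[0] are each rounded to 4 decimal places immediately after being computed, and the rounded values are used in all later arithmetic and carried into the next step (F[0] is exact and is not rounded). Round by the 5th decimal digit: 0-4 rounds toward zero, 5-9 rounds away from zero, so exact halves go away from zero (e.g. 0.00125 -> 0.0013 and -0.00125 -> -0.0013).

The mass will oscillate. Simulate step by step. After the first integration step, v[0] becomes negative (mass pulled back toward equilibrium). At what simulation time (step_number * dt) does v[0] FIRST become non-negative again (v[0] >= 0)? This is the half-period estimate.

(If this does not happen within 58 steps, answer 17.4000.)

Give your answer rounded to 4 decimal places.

Step 0: x=[4.6000] v=[0.0000]
Step 1: x=[4.3975] v=[-0.6750]
Step 2: x=[4.0381] v=[-1.1981]
Step 3: x=[3.6026] v=[-1.4517]
Step 4: x=[3.1890] v=[-1.3787]
Step 5: x=[2.8904] v=[-0.9955]
Step 6: x=[2.7739] v=[-0.3883]
Step 7: x=[2.8658] v=[0.3063]
First v>=0 after going negative at step 7, time=2.1000

Answer: 2.1000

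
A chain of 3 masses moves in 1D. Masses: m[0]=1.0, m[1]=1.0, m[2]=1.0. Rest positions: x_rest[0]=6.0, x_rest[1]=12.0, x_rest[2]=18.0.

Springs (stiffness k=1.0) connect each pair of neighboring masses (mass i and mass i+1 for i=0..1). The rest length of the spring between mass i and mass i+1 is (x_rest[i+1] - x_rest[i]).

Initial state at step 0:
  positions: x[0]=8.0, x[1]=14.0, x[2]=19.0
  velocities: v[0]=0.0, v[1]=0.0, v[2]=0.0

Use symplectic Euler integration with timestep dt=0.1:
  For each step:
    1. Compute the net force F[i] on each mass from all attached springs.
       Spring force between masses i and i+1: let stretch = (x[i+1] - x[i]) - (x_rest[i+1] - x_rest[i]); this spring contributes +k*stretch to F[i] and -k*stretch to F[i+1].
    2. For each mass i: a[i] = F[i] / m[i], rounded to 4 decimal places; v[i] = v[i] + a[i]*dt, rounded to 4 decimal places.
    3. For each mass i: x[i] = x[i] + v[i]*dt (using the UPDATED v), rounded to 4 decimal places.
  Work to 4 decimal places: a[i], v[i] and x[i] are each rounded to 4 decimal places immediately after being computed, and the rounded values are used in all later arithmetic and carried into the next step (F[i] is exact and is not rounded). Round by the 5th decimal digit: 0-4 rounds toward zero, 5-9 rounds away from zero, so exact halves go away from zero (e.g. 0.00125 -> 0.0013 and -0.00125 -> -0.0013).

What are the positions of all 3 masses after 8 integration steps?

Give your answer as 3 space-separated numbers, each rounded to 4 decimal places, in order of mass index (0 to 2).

Answer: 7.9808 13.6989 19.3202

Derivation:
Step 0: x=[8.0000 14.0000 19.0000] v=[0.0000 0.0000 0.0000]
Step 1: x=[8.0000 13.9900 19.0100] v=[0.0000 -0.1000 0.1000]
Step 2: x=[7.9999 13.9703 19.0298] v=[-0.0010 -0.1970 0.1980]
Step 3: x=[7.9995 13.9415 19.0590] v=[-0.0040 -0.2881 0.2921]
Step 4: x=[7.9985 13.9044 19.0970] v=[-0.0098 -0.3706 0.3804]
Step 5: x=[7.9966 13.8602 19.1431] v=[-0.0192 -0.4419 0.4611]
Step 6: x=[7.9933 13.8102 19.1964] v=[-0.0328 -0.5000 0.5328]
Step 7: x=[7.9882 13.7559 19.2558] v=[-0.0511 -0.5431 0.5942]
Step 8: x=[7.9808 13.6989 19.3202] v=[-0.0743 -0.5699 0.6442]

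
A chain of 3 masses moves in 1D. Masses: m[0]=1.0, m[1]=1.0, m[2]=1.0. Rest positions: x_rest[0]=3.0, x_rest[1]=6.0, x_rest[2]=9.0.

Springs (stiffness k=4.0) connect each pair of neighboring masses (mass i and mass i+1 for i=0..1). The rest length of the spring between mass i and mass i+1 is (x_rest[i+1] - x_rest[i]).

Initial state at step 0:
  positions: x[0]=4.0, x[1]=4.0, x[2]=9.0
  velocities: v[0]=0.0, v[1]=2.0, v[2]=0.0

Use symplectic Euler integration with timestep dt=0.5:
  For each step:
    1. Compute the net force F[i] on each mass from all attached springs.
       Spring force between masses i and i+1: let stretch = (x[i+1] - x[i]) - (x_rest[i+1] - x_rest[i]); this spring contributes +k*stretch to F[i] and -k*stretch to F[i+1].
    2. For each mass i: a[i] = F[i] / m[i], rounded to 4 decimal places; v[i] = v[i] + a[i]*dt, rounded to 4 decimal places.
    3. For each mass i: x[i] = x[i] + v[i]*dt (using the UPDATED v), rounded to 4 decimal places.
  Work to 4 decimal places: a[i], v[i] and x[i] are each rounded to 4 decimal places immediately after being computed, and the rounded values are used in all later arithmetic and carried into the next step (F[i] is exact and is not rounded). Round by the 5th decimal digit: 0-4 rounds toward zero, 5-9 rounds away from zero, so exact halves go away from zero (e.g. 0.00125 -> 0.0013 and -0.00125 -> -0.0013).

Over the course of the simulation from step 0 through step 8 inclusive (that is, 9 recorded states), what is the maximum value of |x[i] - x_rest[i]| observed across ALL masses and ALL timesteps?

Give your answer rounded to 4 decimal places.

Step 0: x=[4.0000 4.0000 9.0000] v=[0.0000 2.0000 0.0000]
Step 1: x=[1.0000 10.0000 7.0000] v=[-6.0000 12.0000 -4.0000]
Step 2: x=[4.0000 4.0000 11.0000] v=[6.0000 -12.0000 8.0000]
Step 3: x=[4.0000 5.0000 11.0000] v=[0.0000 2.0000 0.0000]
Step 4: x=[2.0000 11.0000 8.0000] v=[-4.0000 12.0000 -6.0000]
Step 5: x=[6.0000 5.0000 11.0000] v=[8.0000 -12.0000 6.0000]
Step 6: x=[6.0000 6.0000 11.0000] v=[0.0000 2.0000 0.0000]
Step 7: x=[3.0000 12.0000 9.0000] v=[-6.0000 12.0000 -4.0000]
Step 8: x=[6.0000 6.0000 13.0000] v=[6.0000 -12.0000 8.0000]
Max displacement = 6.0000

Answer: 6.0000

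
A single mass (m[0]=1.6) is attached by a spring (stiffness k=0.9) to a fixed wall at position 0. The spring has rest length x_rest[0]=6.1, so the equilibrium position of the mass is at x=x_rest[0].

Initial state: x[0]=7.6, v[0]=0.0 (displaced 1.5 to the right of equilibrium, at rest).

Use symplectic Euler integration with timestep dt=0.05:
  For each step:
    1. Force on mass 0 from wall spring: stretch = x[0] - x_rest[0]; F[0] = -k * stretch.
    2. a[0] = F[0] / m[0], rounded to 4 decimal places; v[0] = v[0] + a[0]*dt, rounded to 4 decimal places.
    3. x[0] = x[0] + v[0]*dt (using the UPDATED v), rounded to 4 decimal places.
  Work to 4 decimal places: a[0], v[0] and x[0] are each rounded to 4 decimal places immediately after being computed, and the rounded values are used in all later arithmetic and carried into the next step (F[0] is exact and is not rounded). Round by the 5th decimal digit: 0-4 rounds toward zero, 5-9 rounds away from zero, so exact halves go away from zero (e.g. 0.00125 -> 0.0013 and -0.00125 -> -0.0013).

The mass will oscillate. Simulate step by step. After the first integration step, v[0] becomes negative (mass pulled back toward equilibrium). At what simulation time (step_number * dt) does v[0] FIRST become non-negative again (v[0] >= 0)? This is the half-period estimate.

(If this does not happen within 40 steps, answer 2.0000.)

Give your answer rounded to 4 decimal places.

Step 0: x=[7.6000] v=[0.0000]
Step 1: x=[7.5979] v=[-0.0422]
Step 2: x=[7.5937] v=[-0.0843]
Step 3: x=[7.5874] v=[-0.1263]
Step 4: x=[7.5790] v=[-0.1681]
Step 5: x=[7.5685] v=[-0.2097]
Step 6: x=[7.5560] v=[-0.2510]
Step 7: x=[7.5414] v=[-0.2920]
Step 8: x=[7.5248] v=[-0.3325]
Step 9: x=[7.5062] v=[-0.3726]
Step 10: x=[7.4856] v=[-0.4122]
Step 11: x=[7.4630] v=[-0.4512]
Step 12: x=[7.4385] v=[-0.4895]
Step 13: x=[7.4121] v=[-0.5271]
Step 14: x=[7.3839] v=[-0.5640]
Step 15: x=[7.3539] v=[-0.6001]
Step 16: x=[7.3221] v=[-0.6354]
Step 17: x=[7.2886] v=[-0.6698]
Step 18: x=[7.2534] v=[-0.7032]
Step 19: x=[7.2166] v=[-0.7356]
Step 20: x=[7.1783] v=[-0.7670]
Step 21: x=[7.1384] v=[-0.7973]
Step 22: x=[7.0971] v=[-0.8265]
Step 23: x=[7.0544] v=[-0.8545]
Step 24: x=[7.0103] v=[-0.8813]
Step 25: x=[6.9650] v=[-0.9069]
Step 26: x=[6.9184] v=[-0.9312]
Step 27: x=[6.8707] v=[-0.9542]
Step 28: x=[6.8219] v=[-0.9759]
Step 29: x=[6.7721] v=[-0.9962]
Step 30: x=[6.7213] v=[-1.0151]
Step 31: x=[6.6697] v=[-1.0326]
Step 32: x=[6.6173] v=[-1.0486]
Step 33: x=[6.5641] v=[-1.0632]
Step 34: x=[6.5103] v=[-1.0763]
Step 35: x=[6.4559] v=[-1.0878]
Step 36: x=[6.4010] v=[-1.0978]
Step 37: x=[6.3457] v=[-1.1063]
Step 38: x=[6.2900] v=[-1.1132]
Step 39: x=[6.2341] v=[-1.1185]
Step 40: x=[6.1780] v=[-1.1223]
v[0] did not become non-negative within 40 steps; using fallback time=2.0000

Answer: 2.0000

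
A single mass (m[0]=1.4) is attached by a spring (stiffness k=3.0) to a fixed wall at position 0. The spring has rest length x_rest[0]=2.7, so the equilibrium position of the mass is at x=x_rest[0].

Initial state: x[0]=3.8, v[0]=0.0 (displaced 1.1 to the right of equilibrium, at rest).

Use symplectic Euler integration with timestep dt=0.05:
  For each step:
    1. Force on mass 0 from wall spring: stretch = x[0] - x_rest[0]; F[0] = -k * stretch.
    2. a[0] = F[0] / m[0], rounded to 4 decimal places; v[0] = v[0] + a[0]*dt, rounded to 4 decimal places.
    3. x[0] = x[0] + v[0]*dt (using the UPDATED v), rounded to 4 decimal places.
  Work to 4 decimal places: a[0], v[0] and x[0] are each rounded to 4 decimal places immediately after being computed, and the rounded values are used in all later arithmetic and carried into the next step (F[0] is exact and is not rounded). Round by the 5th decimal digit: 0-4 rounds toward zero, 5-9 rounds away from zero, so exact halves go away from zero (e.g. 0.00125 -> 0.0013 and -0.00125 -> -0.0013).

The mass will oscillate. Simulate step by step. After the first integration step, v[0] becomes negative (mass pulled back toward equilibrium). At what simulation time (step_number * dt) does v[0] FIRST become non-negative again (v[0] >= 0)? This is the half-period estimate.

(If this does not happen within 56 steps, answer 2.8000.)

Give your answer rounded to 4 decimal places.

Answer: 2.1500

Derivation:
Step 0: x=[3.8000] v=[0.0000]
Step 1: x=[3.7941] v=[-0.1179]
Step 2: x=[3.7823] v=[-0.2351]
Step 3: x=[3.7647] v=[-0.3511]
Step 4: x=[3.7414] v=[-0.4652]
Step 5: x=[3.7126] v=[-0.5768]
Step 6: x=[3.6783] v=[-0.6853]
Step 7: x=[3.6388] v=[-0.7901]
Step 8: x=[3.5943] v=[-0.8907]
Step 9: x=[3.5450] v=[-0.9865]
Step 10: x=[3.4912] v=[-1.0770]
Step 11: x=[3.4331] v=[-1.1618]
Step 12: x=[3.3711] v=[-1.2403]
Step 13: x=[3.3055] v=[-1.3122]
Step 14: x=[3.2366] v=[-1.3771]
Step 15: x=[3.1649] v=[-1.4346]
Step 16: x=[3.0907] v=[-1.4844]
Step 17: x=[3.0144] v=[-1.5263]
Step 18: x=[2.9364] v=[-1.5600]
Step 19: x=[2.8571] v=[-1.5853]
Step 20: x=[2.7770] v=[-1.6021]
Step 21: x=[2.6965] v=[-1.6104]
Step 22: x=[2.6160] v=[-1.6100]
Step 23: x=[2.5360] v=[-1.6010]
Step 24: x=[2.4568] v=[-1.5834]
Step 25: x=[2.3789] v=[-1.5573]
Step 26: x=[2.3028] v=[-1.5229]
Step 27: x=[2.2288] v=[-1.4803]
Step 28: x=[2.1573] v=[-1.4298]
Step 29: x=[2.0887] v=[-1.3717]
Step 30: x=[2.0234] v=[-1.3062]
Step 31: x=[1.9617] v=[-1.2337]
Step 32: x=[1.9040] v=[-1.1546]
Step 33: x=[1.8505] v=[-1.0693]
Step 34: x=[1.8016] v=[-0.9783]
Step 35: x=[1.7575] v=[-0.8820]
Step 36: x=[1.7185] v=[-0.7810]
Step 37: x=[1.6847] v=[-0.6758]
Step 38: x=[1.6564] v=[-0.5670]
Step 39: x=[1.6336] v=[-0.4552]
Step 40: x=[1.6166] v=[-0.3409]
Step 41: x=[1.6054] v=[-0.2248]
Step 42: x=[1.6000] v=[-0.1075]
Step 43: x=[1.6005] v=[0.0104]
First v>=0 after going negative at step 43, time=2.1500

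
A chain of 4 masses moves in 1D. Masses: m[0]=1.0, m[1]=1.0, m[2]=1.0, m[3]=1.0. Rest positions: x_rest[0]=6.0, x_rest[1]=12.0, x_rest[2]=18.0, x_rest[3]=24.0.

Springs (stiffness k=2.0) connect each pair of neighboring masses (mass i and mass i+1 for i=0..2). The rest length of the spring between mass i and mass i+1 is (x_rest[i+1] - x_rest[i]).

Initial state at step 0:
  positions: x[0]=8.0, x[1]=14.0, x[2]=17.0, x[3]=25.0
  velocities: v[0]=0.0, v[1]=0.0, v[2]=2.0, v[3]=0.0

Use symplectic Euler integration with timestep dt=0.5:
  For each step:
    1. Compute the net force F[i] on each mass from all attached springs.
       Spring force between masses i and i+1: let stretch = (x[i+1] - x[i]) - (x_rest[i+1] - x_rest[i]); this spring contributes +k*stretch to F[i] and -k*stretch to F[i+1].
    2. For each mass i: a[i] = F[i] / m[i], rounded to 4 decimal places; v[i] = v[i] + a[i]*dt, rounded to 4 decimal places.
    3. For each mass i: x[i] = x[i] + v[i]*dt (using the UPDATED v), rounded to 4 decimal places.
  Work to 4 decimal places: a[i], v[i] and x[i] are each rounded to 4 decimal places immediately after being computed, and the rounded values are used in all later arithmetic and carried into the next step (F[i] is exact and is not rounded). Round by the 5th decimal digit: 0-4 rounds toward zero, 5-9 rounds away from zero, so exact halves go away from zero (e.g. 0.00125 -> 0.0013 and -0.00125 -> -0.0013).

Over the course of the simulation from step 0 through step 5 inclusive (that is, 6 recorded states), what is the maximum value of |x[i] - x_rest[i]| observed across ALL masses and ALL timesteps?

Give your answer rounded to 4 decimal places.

Answer: 4.0000

Derivation:
Step 0: x=[8.0000 14.0000 17.0000 25.0000] v=[0.0000 0.0000 2.0000 0.0000]
Step 1: x=[8.0000 12.5000 20.5000 24.0000] v=[0.0000 -3.0000 7.0000 -2.0000]
Step 2: x=[7.2500 12.7500 21.7500 24.2500] v=[-1.5000 0.5000 2.5000 0.5000]
Step 3: x=[6.2500 14.7500 19.7500 26.2500] v=[-2.0000 4.0000 -4.0000 4.0000]
Step 4: x=[6.5000 15.0000 18.5000 28.0000] v=[0.5000 0.5000 -2.5000 3.5000]
Step 5: x=[8.0000 12.7500 20.2500 28.0000] v=[3.0000 -4.5000 3.5000 0.0000]
Max displacement = 4.0000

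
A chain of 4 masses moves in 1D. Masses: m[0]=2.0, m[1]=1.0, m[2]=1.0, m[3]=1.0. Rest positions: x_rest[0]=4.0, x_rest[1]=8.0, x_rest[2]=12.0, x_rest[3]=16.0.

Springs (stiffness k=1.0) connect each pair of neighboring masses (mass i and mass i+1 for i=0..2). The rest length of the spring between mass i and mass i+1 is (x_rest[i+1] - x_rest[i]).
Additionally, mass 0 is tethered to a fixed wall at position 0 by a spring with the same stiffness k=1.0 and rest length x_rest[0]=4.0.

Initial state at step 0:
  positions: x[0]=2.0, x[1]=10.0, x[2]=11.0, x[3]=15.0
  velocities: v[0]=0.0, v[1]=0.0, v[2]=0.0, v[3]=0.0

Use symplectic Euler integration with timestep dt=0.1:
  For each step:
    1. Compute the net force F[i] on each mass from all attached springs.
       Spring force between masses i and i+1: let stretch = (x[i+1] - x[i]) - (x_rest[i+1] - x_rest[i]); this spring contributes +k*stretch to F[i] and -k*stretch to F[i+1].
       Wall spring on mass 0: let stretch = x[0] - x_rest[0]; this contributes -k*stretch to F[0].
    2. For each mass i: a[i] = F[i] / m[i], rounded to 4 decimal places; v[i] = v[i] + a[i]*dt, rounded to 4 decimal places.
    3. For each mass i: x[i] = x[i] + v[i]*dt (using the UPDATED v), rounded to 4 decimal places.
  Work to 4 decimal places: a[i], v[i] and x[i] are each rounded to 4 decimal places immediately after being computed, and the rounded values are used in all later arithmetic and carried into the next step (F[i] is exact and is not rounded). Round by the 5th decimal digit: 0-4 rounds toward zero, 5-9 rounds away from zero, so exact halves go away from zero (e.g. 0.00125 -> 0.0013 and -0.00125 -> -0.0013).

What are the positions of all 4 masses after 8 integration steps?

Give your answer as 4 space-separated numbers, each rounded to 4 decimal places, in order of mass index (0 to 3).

Step 0: x=[2.0000 10.0000 11.0000 15.0000] v=[0.0000 0.0000 0.0000 0.0000]
Step 1: x=[2.0300 9.9300 11.0300 15.0000] v=[0.3000 -0.7000 0.3000 0.0000]
Step 2: x=[2.0894 9.7920 11.0887 15.0003] v=[0.5935 -1.3800 0.5870 0.0030]
Step 3: x=[2.1768 9.5899 11.1736 15.0015] v=[0.8742 -2.0206 0.8485 0.0118]
Step 4: x=[2.2904 9.3296 11.2809 15.0044] v=[1.1360 -2.6035 1.0729 0.0290]
Step 5: x=[2.4277 9.0184 11.4059 15.0101] v=[1.3734 -3.1123 1.2501 0.0567]
Step 6: x=[2.5859 8.6651 11.5431 15.0197] v=[1.5816 -3.5326 1.3718 0.0963]
Step 7: x=[2.7615 8.2798 11.6863 15.0346] v=[1.7563 -3.8527 1.4317 0.1486]
Step 8: x=[2.9509 7.8734 11.8289 15.0560] v=[1.8941 -4.0639 1.4259 0.2138]

Answer: 2.9509 7.8734 11.8289 15.0560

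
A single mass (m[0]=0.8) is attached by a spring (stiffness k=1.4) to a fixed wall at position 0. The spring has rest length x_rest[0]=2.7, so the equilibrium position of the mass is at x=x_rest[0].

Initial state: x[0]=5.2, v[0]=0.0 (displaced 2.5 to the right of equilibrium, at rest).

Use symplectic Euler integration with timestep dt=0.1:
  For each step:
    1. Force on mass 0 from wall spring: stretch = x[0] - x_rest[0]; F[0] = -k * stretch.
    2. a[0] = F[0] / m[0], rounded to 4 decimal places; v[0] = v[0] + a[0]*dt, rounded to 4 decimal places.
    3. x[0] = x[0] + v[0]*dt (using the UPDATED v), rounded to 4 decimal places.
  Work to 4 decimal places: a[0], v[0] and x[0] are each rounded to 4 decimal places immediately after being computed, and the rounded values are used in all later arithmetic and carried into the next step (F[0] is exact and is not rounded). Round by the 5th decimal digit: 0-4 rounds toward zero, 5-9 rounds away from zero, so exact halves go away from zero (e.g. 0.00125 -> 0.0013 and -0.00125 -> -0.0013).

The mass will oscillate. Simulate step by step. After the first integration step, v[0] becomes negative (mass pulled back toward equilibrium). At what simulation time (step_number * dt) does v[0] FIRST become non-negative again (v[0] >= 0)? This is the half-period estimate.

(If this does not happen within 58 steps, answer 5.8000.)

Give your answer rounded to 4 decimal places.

Answer: 2.4000

Derivation:
Step 0: x=[5.2000] v=[0.0000]
Step 1: x=[5.1563] v=[-0.4375]
Step 2: x=[5.0696] v=[-0.8674]
Step 3: x=[4.9414] v=[-1.2821]
Step 4: x=[4.7740] v=[-1.6744]
Step 5: x=[4.5703] v=[-2.0374]
Step 6: x=[4.3338] v=[-2.3647]
Step 7: x=[4.0687] v=[-2.6506]
Step 8: x=[3.7797] v=[-2.8901]
Step 9: x=[3.4718] v=[-3.0791]
Step 10: x=[3.1504] v=[-3.2142]
Step 11: x=[2.8211] v=[-3.2930]
Step 12: x=[2.4897] v=[-3.3142]
Step 13: x=[2.1620] v=[-3.2774]
Step 14: x=[1.8437] v=[-3.1833]
Step 15: x=[1.5404] v=[-3.0335]
Step 16: x=[1.2573] v=[-2.8306]
Step 17: x=[0.9995] v=[-2.5781]
Step 18: x=[0.7715] v=[-2.2805]
Step 19: x=[0.5772] v=[-1.9430]
Step 20: x=[0.4201] v=[-1.5715]
Step 21: x=[0.3029] v=[-1.1725]
Step 22: x=[0.2276] v=[-0.7530]
Step 23: x=[0.1956] v=[-0.3203]
Step 24: x=[0.2074] v=[0.1180]
First v>=0 after going negative at step 24, time=2.4000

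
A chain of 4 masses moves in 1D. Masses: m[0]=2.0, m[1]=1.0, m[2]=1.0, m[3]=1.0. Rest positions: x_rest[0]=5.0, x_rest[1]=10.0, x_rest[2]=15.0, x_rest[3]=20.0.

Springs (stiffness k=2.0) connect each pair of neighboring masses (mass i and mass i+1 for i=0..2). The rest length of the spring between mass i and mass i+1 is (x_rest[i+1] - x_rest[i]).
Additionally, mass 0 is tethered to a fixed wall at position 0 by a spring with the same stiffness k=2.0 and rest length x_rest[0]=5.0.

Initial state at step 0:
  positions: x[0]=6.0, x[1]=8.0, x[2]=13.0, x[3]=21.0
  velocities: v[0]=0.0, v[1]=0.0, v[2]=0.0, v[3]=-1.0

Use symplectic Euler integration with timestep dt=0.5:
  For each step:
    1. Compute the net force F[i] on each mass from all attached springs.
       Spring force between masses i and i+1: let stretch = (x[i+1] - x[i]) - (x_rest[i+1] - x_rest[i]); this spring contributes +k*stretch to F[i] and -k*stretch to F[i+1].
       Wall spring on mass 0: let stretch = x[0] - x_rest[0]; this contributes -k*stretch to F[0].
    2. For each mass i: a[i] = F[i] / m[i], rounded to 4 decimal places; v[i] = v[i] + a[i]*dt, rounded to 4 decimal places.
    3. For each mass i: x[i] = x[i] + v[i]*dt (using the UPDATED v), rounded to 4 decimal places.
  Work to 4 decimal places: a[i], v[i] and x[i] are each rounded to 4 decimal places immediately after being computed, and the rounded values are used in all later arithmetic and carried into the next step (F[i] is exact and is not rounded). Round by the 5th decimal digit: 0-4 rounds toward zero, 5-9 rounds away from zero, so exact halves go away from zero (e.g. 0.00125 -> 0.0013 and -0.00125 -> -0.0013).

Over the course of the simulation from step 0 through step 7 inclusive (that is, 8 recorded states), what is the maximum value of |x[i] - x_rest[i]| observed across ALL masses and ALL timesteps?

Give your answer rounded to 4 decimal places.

Step 0: x=[6.0000 8.0000 13.0000 21.0000] v=[0.0000 0.0000 0.0000 -1.0000]
Step 1: x=[5.0000 9.5000 14.5000 19.0000] v=[-2.0000 3.0000 3.0000 -4.0000]
Step 2: x=[3.8750 11.2500 15.7500 17.2500] v=[-2.2500 3.5000 2.5000 -3.5000]
Step 3: x=[3.6250 11.5625 15.5000 17.2500] v=[-0.5000 0.6250 -0.5000 0.0000]
Step 4: x=[4.4532 9.8750 14.1563 18.8750] v=[1.6563 -3.3750 -2.6875 3.2500]
Step 5: x=[5.5235 7.6173 13.0313 20.6407] v=[2.1406 -4.5155 -2.2501 3.5313]
Step 6: x=[5.7364 7.0197 13.0040 21.1017] v=[0.4258 -1.1953 -0.0547 0.9219]
Step 7: x=[4.8360 8.7726 14.0334 20.0138] v=[-1.8008 3.5057 2.0587 -2.1758]
Max displacement = 2.9803

Answer: 2.9803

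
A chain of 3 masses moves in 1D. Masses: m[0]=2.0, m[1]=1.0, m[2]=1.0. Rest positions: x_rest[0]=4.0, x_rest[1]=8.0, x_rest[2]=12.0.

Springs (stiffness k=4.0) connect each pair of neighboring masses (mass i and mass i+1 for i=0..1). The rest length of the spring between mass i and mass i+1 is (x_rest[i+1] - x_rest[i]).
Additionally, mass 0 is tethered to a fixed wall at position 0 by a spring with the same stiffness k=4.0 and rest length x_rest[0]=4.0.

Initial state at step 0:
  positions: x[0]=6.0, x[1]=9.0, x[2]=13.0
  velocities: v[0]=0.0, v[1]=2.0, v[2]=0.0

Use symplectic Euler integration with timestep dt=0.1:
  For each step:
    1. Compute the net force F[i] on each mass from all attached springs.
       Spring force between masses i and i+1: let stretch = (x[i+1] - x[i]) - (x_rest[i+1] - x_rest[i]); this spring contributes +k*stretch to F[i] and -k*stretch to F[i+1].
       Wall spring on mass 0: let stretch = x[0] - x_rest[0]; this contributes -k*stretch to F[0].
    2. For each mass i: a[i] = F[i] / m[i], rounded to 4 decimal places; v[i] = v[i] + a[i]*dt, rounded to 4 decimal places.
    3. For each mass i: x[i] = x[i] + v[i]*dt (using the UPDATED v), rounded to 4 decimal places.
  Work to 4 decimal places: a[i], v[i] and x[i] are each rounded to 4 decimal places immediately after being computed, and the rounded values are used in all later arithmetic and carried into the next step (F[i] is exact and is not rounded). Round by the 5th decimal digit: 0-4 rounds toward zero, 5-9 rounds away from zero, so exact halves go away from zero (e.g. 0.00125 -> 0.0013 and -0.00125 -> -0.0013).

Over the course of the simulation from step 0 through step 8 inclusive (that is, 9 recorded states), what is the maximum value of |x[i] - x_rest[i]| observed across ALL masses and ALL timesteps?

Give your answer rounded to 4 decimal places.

Answer: 2.2406

Derivation:
Step 0: x=[6.0000 9.0000 13.0000] v=[0.0000 2.0000 0.0000]
Step 1: x=[5.9400 9.2400 13.0000] v=[-0.6000 2.4000 0.0000]
Step 2: x=[5.8272 9.4984 13.0096] v=[-1.1280 2.5840 0.0960]
Step 3: x=[5.6713 9.7504 13.0388] v=[-1.5592 2.5200 0.2915]
Step 4: x=[5.4835 9.9708 13.0964] v=[-1.8776 2.2037 0.5761]
Step 5: x=[5.2758 10.1367 13.1890] v=[-2.0768 1.6590 0.9259]
Step 6: x=[5.0598 10.2303 13.3195] v=[-2.1598 0.9356 1.3050]
Step 7: x=[4.8460 10.2406 13.4864] v=[-2.1377 0.1031 1.6693]
Step 8: x=[4.6432 10.1650 13.6835] v=[-2.0280 -0.7564 1.9710]
Max displacement = 2.2406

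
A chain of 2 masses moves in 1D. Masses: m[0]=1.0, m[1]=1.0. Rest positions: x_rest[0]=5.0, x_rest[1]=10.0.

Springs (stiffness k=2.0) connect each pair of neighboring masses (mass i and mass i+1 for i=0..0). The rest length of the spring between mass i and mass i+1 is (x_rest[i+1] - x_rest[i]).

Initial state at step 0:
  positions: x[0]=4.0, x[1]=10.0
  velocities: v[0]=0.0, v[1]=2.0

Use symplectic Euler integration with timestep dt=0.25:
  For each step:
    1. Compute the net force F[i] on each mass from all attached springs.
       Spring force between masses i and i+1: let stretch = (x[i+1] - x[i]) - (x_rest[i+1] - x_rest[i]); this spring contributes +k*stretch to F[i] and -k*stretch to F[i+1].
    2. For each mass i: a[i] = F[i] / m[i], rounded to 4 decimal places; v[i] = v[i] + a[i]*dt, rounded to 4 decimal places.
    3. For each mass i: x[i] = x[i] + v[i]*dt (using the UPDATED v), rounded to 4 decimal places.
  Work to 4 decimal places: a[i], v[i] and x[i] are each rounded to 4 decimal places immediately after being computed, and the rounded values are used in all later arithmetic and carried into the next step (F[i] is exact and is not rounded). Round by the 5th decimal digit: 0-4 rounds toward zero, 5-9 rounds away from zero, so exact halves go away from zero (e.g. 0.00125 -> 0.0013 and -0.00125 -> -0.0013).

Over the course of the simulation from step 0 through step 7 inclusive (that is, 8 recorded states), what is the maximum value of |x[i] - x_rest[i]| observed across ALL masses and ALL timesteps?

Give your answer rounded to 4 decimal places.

Step 0: x=[4.0000 10.0000] v=[0.0000 2.0000]
Step 1: x=[4.1250 10.3750] v=[0.5000 1.5000]
Step 2: x=[4.4063 10.5938] v=[1.1250 0.8750]
Step 3: x=[4.8360 10.6641] v=[1.7188 0.2813]
Step 4: x=[5.3692 10.6309] v=[2.1329 -0.1328]
Step 5: x=[5.9352 10.5650] v=[2.2638 -0.2637]
Step 6: x=[6.4549 10.5454] v=[2.0787 -0.0786]
Step 7: x=[6.8609 10.6395] v=[1.6240 0.3762]
Max displacement = 1.8609

Answer: 1.8609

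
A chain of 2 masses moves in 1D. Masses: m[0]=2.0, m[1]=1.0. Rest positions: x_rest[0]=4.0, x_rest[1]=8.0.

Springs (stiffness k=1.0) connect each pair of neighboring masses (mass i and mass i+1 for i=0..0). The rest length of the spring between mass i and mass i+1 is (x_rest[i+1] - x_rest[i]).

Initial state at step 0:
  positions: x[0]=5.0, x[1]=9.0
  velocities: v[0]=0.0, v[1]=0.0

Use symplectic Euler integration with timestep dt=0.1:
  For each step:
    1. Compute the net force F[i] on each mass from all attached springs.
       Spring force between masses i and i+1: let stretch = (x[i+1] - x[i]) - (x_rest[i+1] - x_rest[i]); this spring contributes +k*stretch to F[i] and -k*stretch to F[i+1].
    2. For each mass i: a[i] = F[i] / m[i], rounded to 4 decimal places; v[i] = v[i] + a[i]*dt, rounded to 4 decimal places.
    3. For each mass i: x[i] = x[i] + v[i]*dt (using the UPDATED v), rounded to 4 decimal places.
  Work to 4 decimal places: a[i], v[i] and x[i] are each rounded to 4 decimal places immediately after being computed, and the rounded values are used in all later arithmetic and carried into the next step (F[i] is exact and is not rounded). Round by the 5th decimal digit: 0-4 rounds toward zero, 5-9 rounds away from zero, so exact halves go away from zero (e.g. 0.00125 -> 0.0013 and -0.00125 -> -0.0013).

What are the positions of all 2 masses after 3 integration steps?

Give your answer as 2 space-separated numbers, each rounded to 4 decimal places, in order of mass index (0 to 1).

Step 0: x=[5.0000 9.0000] v=[0.0000 0.0000]
Step 1: x=[5.0000 9.0000] v=[0.0000 0.0000]
Step 2: x=[5.0000 9.0000] v=[0.0000 0.0000]
Step 3: x=[5.0000 9.0000] v=[0.0000 0.0000]

Answer: 5.0000 9.0000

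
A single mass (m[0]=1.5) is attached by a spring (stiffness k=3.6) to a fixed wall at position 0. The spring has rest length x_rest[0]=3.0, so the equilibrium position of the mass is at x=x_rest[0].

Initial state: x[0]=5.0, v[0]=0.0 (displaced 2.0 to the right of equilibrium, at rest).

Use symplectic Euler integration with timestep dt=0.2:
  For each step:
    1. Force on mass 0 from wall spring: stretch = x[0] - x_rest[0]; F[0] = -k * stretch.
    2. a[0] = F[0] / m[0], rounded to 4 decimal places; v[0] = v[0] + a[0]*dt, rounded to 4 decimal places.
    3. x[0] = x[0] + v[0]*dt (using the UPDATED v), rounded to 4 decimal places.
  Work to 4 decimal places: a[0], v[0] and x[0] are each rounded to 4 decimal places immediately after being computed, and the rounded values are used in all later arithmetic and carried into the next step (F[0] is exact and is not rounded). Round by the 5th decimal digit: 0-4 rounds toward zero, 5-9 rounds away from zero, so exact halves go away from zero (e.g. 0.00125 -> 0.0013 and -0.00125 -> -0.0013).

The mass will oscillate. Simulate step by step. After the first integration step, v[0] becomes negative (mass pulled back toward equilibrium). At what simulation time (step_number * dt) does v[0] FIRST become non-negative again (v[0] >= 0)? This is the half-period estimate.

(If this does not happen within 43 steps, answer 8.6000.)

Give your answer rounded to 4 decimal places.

Answer: 2.2000

Derivation:
Step 0: x=[5.0000] v=[0.0000]
Step 1: x=[4.8080] v=[-0.9600]
Step 2: x=[4.4424] v=[-1.8278]
Step 3: x=[3.9384] v=[-2.5202]
Step 4: x=[3.3443] v=[-2.9706]
Step 5: x=[2.7171] v=[-3.1359]
Step 6: x=[2.1171] v=[-3.0001]
Step 7: x=[1.6018] v=[-2.5763]
Step 8: x=[1.2208] v=[-1.9052]
Step 9: x=[1.0106] v=[-1.0512]
Step 10: x=[0.9913] v=[-0.0963]
Step 11: x=[1.1649] v=[0.8679]
First v>=0 after going negative at step 11, time=2.2000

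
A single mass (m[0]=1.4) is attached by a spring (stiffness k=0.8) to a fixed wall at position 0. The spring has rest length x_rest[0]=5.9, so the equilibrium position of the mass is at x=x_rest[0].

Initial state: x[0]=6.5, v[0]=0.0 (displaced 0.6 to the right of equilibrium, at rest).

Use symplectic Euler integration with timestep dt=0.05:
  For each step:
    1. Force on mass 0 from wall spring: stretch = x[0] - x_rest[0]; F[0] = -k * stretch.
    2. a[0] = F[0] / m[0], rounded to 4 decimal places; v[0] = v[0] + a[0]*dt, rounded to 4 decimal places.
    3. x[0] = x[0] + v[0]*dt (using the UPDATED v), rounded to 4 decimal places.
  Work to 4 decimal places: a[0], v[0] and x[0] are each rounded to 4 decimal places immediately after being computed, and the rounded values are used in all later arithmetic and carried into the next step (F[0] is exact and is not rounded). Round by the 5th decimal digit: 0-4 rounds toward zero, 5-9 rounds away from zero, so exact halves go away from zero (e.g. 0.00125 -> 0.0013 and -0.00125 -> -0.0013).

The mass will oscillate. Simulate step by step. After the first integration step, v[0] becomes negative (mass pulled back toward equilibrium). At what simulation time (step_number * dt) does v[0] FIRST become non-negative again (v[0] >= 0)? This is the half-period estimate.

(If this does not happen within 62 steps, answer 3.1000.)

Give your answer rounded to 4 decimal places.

Step 0: x=[6.5000] v=[0.0000]
Step 1: x=[6.4991] v=[-0.0171]
Step 2: x=[6.4974] v=[-0.0342]
Step 3: x=[6.4948] v=[-0.0513]
Step 4: x=[6.4914] v=[-0.0683]
Step 5: x=[6.4871] v=[-0.0852]
Step 6: x=[6.4820] v=[-0.1020]
Step 7: x=[6.4761] v=[-0.1186]
Step 8: x=[6.4693] v=[-0.1351]
Step 9: x=[6.4617] v=[-0.1514]
Step 10: x=[6.4533] v=[-0.1675]
Step 11: x=[6.4441] v=[-0.1833]
Step 12: x=[6.4342] v=[-0.1988]
Step 13: x=[6.4235] v=[-0.2141]
Step 14: x=[6.4120] v=[-0.2291]
Step 15: x=[6.3998] v=[-0.2437]
Step 16: x=[6.3869] v=[-0.2580]
Step 17: x=[6.3733] v=[-0.2719]
Step 18: x=[6.3590] v=[-0.2854]
Step 19: x=[6.3441] v=[-0.2985]
Step 20: x=[6.3285] v=[-0.3112]
Step 21: x=[6.3123] v=[-0.3234]
Step 22: x=[6.2955] v=[-0.3352]
Step 23: x=[6.2782] v=[-0.3465]
Step 24: x=[6.2603] v=[-0.3573]
Step 25: x=[6.2419] v=[-0.3676]
Step 26: x=[6.2230] v=[-0.3774]
Step 27: x=[6.2037] v=[-0.3866]
Step 28: x=[6.1839] v=[-0.3953]
Step 29: x=[6.1637] v=[-0.4034]
Step 30: x=[6.1432] v=[-0.4109]
Step 31: x=[6.1223] v=[-0.4179]
Step 32: x=[6.1011] v=[-0.4243]
Step 33: x=[6.0796] v=[-0.4300]
Step 34: x=[6.0578] v=[-0.4351]
Step 35: x=[6.0358] v=[-0.4396]
Step 36: x=[6.0136] v=[-0.4435]
Step 37: x=[5.9913] v=[-0.4467]
Step 38: x=[5.9688] v=[-0.4493]
Step 39: x=[5.9462] v=[-0.4513]
Step 40: x=[5.9236] v=[-0.4526]
Step 41: x=[5.9009] v=[-0.4533]
Step 42: x=[5.8782] v=[-0.4533]
Step 43: x=[5.8556] v=[-0.4527]
Step 44: x=[5.8330] v=[-0.4514]
Step 45: x=[5.8105] v=[-0.4495]
Step 46: x=[5.7882] v=[-0.4469]
Step 47: x=[5.7660] v=[-0.4437]
Step 48: x=[5.7440] v=[-0.4399]
Step 49: x=[5.7222] v=[-0.4354]
Step 50: x=[5.7007] v=[-0.4303]
Step 51: x=[5.6795] v=[-0.4246]
Step 52: x=[5.6586] v=[-0.4183]
Step 53: x=[5.6380] v=[-0.4114]
Step 54: x=[5.6178] v=[-0.4039]
Step 55: x=[5.5980] v=[-0.3958]
Step 56: x=[5.5786] v=[-0.3872]
Step 57: x=[5.5597] v=[-0.3780]
Step 58: x=[5.5413] v=[-0.3683]
Step 59: x=[5.5234] v=[-0.3581]
Step 60: x=[5.5060] v=[-0.3473]
Step 61: x=[5.4892] v=[-0.3360]
Step 62: x=[5.4730] v=[-0.3243]
v[0] did not become non-negative within 62 steps; using fallback time=3.1000

Answer: 3.1000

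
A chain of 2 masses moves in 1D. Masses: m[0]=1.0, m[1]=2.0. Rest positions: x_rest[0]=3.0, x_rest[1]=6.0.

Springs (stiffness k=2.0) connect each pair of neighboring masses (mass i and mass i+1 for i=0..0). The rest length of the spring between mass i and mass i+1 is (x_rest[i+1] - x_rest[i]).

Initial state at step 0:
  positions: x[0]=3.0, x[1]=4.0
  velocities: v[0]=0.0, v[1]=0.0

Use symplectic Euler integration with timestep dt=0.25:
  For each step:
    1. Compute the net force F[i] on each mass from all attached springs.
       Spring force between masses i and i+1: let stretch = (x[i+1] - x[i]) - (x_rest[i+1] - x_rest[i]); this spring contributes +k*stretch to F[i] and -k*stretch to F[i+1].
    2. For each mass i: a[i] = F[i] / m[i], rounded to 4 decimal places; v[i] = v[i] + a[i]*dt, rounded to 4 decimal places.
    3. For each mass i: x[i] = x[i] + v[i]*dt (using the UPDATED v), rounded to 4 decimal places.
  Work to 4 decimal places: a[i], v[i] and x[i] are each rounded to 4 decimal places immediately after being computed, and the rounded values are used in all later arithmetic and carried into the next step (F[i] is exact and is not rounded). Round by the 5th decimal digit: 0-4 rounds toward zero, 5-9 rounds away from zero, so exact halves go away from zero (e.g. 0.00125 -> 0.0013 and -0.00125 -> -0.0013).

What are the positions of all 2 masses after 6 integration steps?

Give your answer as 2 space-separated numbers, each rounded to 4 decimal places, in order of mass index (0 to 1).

Answer: 0.3638 5.3182

Derivation:
Step 0: x=[3.0000 4.0000] v=[0.0000 0.0000]
Step 1: x=[2.7500 4.1250] v=[-1.0000 0.5000]
Step 2: x=[2.2969 4.3516] v=[-1.8125 0.9063]
Step 3: x=[1.7256 4.6373] v=[-2.2852 1.1426]
Step 4: x=[1.1433 4.9285] v=[-2.3294 1.1647]
Step 5: x=[0.6591 5.1706] v=[-1.9368 0.9684]
Step 6: x=[0.3638 5.3182] v=[-1.1811 0.5905]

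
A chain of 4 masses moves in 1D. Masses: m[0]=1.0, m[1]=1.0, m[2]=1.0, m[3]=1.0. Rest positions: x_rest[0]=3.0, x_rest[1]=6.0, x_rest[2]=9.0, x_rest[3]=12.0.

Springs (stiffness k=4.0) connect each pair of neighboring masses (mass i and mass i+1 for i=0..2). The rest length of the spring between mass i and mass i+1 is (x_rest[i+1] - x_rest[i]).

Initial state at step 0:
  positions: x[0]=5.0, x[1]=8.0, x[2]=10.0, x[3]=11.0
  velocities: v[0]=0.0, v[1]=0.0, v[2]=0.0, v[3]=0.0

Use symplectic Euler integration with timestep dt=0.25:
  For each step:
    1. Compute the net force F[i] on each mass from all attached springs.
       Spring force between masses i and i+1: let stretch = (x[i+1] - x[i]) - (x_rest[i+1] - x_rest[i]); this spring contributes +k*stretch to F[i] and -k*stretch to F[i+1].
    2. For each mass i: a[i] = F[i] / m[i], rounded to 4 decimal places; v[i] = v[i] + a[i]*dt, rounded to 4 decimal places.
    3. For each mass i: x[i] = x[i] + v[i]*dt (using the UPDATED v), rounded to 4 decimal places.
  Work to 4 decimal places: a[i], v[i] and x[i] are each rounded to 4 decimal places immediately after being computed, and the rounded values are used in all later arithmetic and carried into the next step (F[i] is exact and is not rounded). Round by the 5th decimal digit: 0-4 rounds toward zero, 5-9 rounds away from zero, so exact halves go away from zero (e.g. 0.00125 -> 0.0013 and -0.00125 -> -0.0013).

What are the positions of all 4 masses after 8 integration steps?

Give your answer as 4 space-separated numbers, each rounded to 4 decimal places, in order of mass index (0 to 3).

Answer: 1.9843 6.9553 11.1034 13.9572

Derivation:
Step 0: x=[5.0000 8.0000 10.0000 11.0000] v=[0.0000 0.0000 0.0000 0.0000]
Step 1: x=[5.0000 7.7500 9.7500 11.5000] v=[0.0000 -1.0000 -1.0000 2.0000]
Step 2: x=[4.9375 7.3125 9.4375 12.3125] v=[-0.2500 -1.7500 -1.2500 3.2500]
Step 3: x=[4.7188 6.8125 9.3125 13.1563] v=[-0.8750 -2.0000 -0.5000 3.3750]
Step 4: x=[4.2735 6.4141 9.5235 13.7891] v=[-1.7813 -1.5937 0.8438 2.5312]
Step 5: x=[3.6133 6.2579 10.0235 14.1055] v=[-2.6407 -0.6249 2.0000 1.2656]
Step 6: x=[2.8643 6.3819 10.6026 14.1514] v=[-2.9961 0.4961 2.3164 0.1836]
Step 7: x=[2.2447 6.6817 11.0137 14.0601] v=[-2.4785 1.1992 1.6445 -0.3652]
Step 8: x=[1.9843 6.9553 11.1034 13.9572] v=[-1.0415 1.0942 0.3589 -0.4116]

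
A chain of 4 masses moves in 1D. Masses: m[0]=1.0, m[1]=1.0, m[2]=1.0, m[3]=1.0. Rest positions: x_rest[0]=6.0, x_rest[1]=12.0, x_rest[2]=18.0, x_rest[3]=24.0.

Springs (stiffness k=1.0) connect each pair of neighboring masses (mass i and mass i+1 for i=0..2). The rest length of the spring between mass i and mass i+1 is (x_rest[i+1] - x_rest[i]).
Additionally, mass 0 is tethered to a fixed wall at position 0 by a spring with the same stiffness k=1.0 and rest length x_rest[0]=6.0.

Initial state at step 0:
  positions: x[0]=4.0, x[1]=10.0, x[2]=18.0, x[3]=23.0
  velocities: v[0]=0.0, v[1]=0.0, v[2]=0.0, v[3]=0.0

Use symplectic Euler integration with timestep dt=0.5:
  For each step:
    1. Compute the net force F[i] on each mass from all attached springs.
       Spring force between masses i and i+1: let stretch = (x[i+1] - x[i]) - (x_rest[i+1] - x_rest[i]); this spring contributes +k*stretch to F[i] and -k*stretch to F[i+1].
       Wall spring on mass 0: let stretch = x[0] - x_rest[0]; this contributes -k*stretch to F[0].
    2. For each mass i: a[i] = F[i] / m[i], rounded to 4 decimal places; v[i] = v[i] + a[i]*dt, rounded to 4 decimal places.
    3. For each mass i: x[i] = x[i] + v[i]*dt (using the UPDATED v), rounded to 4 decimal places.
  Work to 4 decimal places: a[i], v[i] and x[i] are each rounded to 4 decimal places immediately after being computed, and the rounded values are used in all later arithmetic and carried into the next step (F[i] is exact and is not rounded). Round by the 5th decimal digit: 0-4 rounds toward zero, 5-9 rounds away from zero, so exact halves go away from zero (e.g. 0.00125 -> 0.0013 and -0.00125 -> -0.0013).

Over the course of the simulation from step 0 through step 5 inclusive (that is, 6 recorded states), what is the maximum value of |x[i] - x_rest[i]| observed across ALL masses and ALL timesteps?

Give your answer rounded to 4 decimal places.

Answer: 2.1094

Derivation:
Step 0: x=[4.0000 10.0000 18.0000 23.0000] v=[0.0000 0.0000 0.0000 0.0000]
Step 1: x=[4.5000 10.5000 17.2500 23.2500] v=[1.0000 1.0000 -1.5000 0.5000]
Step 2: x=[5.3750 11.1875 16.3125 23.5000] v=[1.7500 1.3750 -1.8750 0.5000]
Step 3: x=[6.3594 11.7032 15.8906 23.4531] v=[1.9688 1.0313 -0.8438 -0.0938]
Step 4: x=[7.0899 11.9298 16.3125 23.0156] v=[1.4610 0.4531 0.8438 -0.8751]
Step 5: x=[7.2579 12.0421 17.3145 22.4023] v=[0.3360 0.2245 2.0040 -1.2267]
Max displacement = 2.1094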